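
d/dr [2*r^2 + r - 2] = 4*r + 1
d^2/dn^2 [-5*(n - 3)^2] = -10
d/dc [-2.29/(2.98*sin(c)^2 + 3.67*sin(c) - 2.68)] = (13.6484*sin(c) + 8.4043)*cos(c)/(2.98*sin(c)^2 + 3.67*sin(c) - 2.68)^2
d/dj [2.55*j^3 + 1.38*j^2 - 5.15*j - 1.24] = 7.65*j^2 + 2.76*j - 5.15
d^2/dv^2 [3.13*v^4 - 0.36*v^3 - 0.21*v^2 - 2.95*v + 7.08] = 37.56*v^2 - 2.16*v - 0.42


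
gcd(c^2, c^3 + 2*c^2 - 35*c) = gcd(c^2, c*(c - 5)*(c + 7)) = c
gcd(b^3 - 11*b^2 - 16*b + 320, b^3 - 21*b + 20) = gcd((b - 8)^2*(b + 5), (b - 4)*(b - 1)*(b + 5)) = b + 5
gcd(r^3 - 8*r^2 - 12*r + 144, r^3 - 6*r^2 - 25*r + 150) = r - 6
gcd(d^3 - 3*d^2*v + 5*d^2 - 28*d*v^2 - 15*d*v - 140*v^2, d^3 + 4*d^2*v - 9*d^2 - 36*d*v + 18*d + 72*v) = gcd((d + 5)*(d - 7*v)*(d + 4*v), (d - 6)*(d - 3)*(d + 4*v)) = d + 4*v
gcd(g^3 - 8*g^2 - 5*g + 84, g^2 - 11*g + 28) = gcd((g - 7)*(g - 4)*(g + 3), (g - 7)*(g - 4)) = g^2 - 11*g + 28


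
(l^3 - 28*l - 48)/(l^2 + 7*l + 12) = (l^2 - 4*l - 12)/(l + 3)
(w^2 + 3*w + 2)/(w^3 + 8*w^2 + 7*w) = (w + 2)/(w*(w + 7))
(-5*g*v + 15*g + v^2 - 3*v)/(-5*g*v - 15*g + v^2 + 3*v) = (v - 3)/(v + 3)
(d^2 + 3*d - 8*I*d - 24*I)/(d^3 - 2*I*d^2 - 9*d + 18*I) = (d - 8*I)/(d^2 - d*(3 + 2*I) + 6*I)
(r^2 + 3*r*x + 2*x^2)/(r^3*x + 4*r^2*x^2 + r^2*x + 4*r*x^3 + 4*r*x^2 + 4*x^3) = (r + x)/(x*(r^2 + 2*r*x + r + 2*x))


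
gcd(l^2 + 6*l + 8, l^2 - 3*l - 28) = l + 4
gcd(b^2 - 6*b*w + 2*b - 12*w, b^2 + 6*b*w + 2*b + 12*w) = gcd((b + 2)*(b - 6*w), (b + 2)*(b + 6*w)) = b + 2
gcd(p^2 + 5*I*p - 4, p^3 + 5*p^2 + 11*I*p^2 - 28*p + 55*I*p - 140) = p + 4*I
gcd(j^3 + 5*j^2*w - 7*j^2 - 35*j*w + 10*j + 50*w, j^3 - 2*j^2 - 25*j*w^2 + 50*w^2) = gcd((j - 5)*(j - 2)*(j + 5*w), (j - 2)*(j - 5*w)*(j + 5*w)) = j^2 + 5*j*w - 2*j - 10*w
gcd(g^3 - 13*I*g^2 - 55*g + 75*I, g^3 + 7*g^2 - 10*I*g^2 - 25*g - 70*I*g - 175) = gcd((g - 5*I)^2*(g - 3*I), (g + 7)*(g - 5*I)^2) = g^2 - 10*I*g - 25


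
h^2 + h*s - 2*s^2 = (h - s)*(h + 2*s)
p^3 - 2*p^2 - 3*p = p*(p - 3)*(p + 1)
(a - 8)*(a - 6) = a^2 - 14*a + 48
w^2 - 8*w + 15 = (w - 5)*(w - 3)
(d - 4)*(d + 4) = d^2 - 16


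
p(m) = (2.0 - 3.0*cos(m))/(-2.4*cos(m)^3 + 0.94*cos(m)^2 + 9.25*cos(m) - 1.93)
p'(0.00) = 0.00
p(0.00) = -0.17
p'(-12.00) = 0.25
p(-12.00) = -0.10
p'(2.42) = -0.07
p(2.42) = -0.58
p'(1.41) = 67.51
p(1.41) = -3.50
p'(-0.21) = -0.08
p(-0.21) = -0.16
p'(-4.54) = 0.94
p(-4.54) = -0.72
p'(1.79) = 0.71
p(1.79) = -0.68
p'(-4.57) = 1.13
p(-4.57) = -0.75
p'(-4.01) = -0.01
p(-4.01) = -0.57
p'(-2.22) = -0.02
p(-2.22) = -0.57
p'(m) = (2.0 - 3.0*cos(m))*(-7.2*sin(m)*cos(m)^2 + 1.88*sin(m)*cos(m) + 9.25*sin(m))/(-2.4*cos(m)^3 + 0.94*cos(m)^2 + 9.25*cos(m) - 1.93)^2 + 3.0*sin(m)/(-2.4*cos(m)^3 + 0.94*cos(m)^2 + 9.25*cos(m) - 1.93) = (14.4*cos(m)^3 - 17.22*cos(m)^2 + 3.76*cos(m) + 12.71)*sin(m)/(5.76*cos(m)^6 - 4.512*cos(m)^5 - 43.5164*cos(m)^4 + 26.654*cos(m)^3 + 81.9341*cos(m)^2 - 35.705*cos(m) + 3.7249)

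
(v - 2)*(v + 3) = v^2 + v - 6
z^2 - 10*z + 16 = (z - 8)*(z - 2)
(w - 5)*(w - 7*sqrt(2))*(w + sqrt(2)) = w^3 - 6*sqrt(2)*w^2 - 5*w^2 - 14*w + 30*sqrt(2)*w + 70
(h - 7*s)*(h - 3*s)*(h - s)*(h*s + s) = h^4*s - 11*h^3*s^2 + h^3*s + 31*h^2*s^3 - 11*h^2*s^2 - 21*h*s^4 + 31*h*s^3 - 21*s^4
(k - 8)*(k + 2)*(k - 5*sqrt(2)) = k^3 - 5*sqrt(2)*k^2 - 6*k^2 - 16*k + 30*sqrt(2)*k + 80*sqrt(2)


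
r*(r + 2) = r^2 + 2*r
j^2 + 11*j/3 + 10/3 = (j + 5/3)*(j + 2)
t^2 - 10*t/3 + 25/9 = (t - 5/3)^2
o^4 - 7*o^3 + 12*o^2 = o^2*(o - 4)*(o - 3)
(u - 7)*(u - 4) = u^2 - 11*u + 28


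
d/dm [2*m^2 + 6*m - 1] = 4*m + 6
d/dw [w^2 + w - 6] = 2*w + 1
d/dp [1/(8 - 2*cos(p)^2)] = -sin(p)*cos(p)/(cos(p)^2 - 4)^2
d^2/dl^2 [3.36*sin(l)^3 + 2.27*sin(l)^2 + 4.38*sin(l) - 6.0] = -6.9*sin(l) + 7.56*sin(3*l) + 4.54*cos(2*l)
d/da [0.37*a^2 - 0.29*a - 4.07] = 0.74*a - 0.29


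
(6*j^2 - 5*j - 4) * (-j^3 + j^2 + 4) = -6*j^5 + 11*j^4 - j^3 + 20*j^2 - 20*j - 16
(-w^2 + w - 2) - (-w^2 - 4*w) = 5*w - 2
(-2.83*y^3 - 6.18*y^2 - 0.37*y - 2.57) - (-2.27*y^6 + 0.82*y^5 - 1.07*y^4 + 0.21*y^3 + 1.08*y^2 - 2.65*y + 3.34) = 2.27*y^6 - 0.82*y^5 + 1.07*y^4 - 3.04*y^3 - 7.26*y^2 + 2.28*y - 5.91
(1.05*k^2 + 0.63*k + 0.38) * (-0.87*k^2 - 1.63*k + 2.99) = -0.9135*k^4 - 2.2596*k^3 + 1.782*k^2 + 1.2643*k + 1.1362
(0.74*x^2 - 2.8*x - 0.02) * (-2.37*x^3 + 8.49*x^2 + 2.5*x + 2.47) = -1.7538*x^5 + 12.9186*x^4 - 21.8746*x^3 - 5.342*x^2 - 6.966*x - 0.0494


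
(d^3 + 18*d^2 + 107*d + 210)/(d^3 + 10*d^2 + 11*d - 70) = (d + 6)/(d - 2)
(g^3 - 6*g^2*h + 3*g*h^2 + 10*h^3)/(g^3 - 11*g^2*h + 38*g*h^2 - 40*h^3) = (g + h)/(g - 4*h)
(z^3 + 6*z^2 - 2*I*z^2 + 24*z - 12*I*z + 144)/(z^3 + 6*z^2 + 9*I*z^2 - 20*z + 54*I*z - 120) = (z - 6*I)/(z + 5*I)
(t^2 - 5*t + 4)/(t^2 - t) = (t - 4)/t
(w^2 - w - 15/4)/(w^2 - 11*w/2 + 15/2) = (w + 3/2)/(w - 3)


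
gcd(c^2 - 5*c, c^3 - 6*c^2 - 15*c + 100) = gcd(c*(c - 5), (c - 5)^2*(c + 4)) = c - 5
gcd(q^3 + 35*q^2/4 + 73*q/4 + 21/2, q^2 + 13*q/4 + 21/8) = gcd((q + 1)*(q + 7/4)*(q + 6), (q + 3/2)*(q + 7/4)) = q + 7/4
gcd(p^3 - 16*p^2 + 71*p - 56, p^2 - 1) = p - 1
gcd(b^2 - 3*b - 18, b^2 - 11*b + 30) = b - 6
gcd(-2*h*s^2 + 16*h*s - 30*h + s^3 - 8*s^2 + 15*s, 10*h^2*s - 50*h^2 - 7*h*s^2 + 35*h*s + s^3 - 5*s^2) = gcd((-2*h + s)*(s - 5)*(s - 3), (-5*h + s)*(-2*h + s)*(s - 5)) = -2*h*s + 10*h + s^2 - 5*s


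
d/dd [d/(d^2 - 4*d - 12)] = (d^2 - 2*d*(d - 2) - 4*d - 12)/(-d^2 + 4*d + 12)^2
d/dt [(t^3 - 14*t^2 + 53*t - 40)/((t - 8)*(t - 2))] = (t^2 - 4*t + 7)/(t^2 - 4*t + 4)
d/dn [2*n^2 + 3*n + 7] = 4*n + 3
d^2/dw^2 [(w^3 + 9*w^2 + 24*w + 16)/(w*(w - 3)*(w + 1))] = 2*(11*w^3 + 48*w^2 - 144*w + 144)/(w^3*(w^3 - 9*w^2 + 27*w - 27))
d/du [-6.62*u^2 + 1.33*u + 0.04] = 1.33 - 13.24*u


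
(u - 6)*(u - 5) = u^2 - 11*u + 30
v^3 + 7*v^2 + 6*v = v*(v + 1)*(v + 6)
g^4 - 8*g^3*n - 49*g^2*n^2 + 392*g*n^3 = g*(g - 8*n)*(g - 7*n)*(g + 7*n)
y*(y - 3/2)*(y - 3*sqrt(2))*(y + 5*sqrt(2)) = y^4 - 3*y^3/2 + 2*sqrt(2)*y^3 - 30*y^2 - 3*sqrt(2)*y^2 + 45*y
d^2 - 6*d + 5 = (d - 5)*(d - 1)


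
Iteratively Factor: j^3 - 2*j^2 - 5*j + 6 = (j + 2)*(j^2 - 4*j + 3) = (j - 3)*(j + 2)*(j - 1)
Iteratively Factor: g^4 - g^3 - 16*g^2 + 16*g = (g - 1)*(g^3 - 16*g) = (g - 1)*(g + 4)*(g^2 - 4*g) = g*(g - 1)*(g + 4)*(g - 4)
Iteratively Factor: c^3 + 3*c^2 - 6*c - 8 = (c - 2)*(c^2 + 5*c + 4) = (c - 2)*(c + 4)*(c + 1)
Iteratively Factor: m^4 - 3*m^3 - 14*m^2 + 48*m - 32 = (m - 1)*(m^3 - 2*m^2 - 16*m + 32) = (m - 2)*(m - 1)*(m^2 - 16) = (m - 2)*(m - 1)*(m + 4)*(m - 4)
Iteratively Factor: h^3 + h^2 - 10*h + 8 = (h - 1)*(h^2 + 2*h - 8) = (h - 1)*(h + 4)*(h - 2)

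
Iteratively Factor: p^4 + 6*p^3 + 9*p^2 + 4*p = (p + 1)*(p^3 + 5*p^2 + 4*p) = p*(p + 1)*(p^2 + 5*p + 4) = p*(p + 1)*(p + 4)*(p + 1)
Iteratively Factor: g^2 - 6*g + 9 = (g - 3)*(g - 3)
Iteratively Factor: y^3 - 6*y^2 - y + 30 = (y + 2)*(y^2 - 8*y + 15) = (y - 5)*(y + 2)*(y - 3)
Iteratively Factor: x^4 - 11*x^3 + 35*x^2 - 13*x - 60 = (x - 5)*(x^3 - 6*x^2 + 5*x + 12) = (x - 5)*(x - 4)*(x^2 - 2*x - 3) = (x - 5)*(x - 4)*(x + 1)*(x - 3)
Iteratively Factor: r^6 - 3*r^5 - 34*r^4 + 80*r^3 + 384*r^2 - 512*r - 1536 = (r - 4)*(r^5 + r^4 - 30*r^3 - 40*r^2 + 224*r + 384) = (r - 4)^2*(r^4 + 5*r^3 - 10*r^2 - 80*r - 96) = (r - 4)^2*(r + 3)*(r^3 + 2*r^2 - 16*r - 32) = (r - 4)^3*(r + 3)*(r^2 + 6*r + 8) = (r - 4)^3*(r + 3)*(r + 4)*(r + 2)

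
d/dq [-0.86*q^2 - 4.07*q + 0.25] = -1.72*q - 4.07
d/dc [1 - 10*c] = -10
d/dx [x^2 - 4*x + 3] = 2*x - 4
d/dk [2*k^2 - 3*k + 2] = 4*k - 3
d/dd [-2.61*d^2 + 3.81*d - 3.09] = 3.81 - 5.22*d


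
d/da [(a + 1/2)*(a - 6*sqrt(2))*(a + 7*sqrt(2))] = 3*a^2 + a + 2*sqrt(2)*a - 84 + sqrt(2)/2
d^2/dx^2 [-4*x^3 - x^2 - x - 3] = -24*x - 2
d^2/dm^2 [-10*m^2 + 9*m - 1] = -20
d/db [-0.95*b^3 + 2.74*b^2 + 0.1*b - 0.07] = -2.85*b^2 + 5.48*b + 0.1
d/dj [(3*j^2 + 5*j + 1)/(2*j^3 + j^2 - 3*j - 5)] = 2*(-3*j^4 - 10*j^3 - 10*j^2 - 16*j - 11)/(4*j^6 + 4*j^5 - 11*j^4 - 26*j^3 - j^2 + 30*j + 25)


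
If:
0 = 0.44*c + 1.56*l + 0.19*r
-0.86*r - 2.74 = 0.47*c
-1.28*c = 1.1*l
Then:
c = -0.41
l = 0.48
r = -2.96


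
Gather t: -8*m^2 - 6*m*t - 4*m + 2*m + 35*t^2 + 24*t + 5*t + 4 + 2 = -8*m^2 - 2*m + 35*t^2 + t*(29 - 6*m) + 6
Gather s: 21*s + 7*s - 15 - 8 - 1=28*s - 24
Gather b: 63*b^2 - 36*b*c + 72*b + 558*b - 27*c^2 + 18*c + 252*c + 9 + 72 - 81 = 63*b^2 + b*(630 - 36*c) - 27*c^2 + 270*c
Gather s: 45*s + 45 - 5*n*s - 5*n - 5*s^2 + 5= -5*n - 5*s^2 + s*(45 - 5*n) + 50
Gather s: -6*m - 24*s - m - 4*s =-7*m - 28*s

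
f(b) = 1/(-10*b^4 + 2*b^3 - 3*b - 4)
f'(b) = (40*b^3 - 6*b^2 + 3)/(-10*b^4 + 2*b^3 - 3*b - 4)^2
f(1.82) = -0.01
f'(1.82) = 0.02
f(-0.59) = -0.26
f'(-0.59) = -0.49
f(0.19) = -0.22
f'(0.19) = 0.15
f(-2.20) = -0.00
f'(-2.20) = -0.01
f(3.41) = -0.00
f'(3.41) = 0.00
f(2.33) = -0.00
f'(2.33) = 0.01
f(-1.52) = -0.02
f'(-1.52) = -0.04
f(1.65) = -0.01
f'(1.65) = 0.03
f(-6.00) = 0.00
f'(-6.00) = 0.00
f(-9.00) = 0.00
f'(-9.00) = 0.00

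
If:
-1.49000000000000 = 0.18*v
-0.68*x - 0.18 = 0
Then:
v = -8.28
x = -0.26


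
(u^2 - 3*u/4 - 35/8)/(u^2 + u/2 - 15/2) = (u + 7/4)/(u + 3)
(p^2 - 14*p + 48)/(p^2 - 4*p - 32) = (p - 6)/(p + 4)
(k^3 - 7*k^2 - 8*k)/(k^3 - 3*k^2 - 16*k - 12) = k*(k - 8)/(k^2 - 4*k - 12)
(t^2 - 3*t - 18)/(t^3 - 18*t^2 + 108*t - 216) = (t + 3)/(t^2 - 12*t + 36)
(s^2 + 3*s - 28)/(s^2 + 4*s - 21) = (s - 4)/(s - 3)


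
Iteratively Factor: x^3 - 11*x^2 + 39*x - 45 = (x - 5)*(x^2 - 6*x + 9) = (x - 5)*(x - 3)*(x - 3)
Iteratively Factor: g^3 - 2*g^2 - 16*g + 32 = (g - 2)*(g^2 - 16) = (g - 4)*(g - 2)*(g + 4)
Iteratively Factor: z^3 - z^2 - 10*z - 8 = (z + 1)*(z^2 - 2*z - 8) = (z - 4)*(z + 1)*(z + 2)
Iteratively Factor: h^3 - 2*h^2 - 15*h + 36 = (h + 4)*(h^2 - 6*h + 9) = (h - 3)*(h + 4)*(h - 3)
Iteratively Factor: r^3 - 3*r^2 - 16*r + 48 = (r + 4)*(r^2 - 7*r + 12) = (r - 3)*(r + 4)*(r - 4)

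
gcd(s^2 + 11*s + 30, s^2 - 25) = s + 5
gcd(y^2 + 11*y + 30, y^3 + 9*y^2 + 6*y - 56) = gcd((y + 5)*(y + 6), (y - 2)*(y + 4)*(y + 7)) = 1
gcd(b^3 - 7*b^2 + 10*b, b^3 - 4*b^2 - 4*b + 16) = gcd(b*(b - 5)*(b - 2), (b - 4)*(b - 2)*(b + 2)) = b - 2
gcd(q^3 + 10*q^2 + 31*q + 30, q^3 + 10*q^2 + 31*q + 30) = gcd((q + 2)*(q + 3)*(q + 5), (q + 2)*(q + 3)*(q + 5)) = q^3 + 10*q^2 + 31*q + 30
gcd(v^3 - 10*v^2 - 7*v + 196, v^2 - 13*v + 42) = v - 7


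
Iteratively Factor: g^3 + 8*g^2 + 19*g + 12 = (g + 4)*(g^2 + 4*g + 3) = (g + 1)*(g + 4)*(g + 3)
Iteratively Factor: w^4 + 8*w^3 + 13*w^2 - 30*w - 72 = (w + 3)*(w^3 + 5*w^2 - 2*w - 24) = (w + 3)*(w + 4)*(w^2 + w - 6) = (w + 3)^2*(w + 4)*(w - 2)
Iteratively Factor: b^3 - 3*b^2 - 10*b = (b + 2)*(b^2 - 5*b) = b*(b + 2)*(b - 5)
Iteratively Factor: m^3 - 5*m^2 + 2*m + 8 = (m + 1)*(m^2 - 6*m + 8) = (m - 4)*(m + 1)*(m - 2)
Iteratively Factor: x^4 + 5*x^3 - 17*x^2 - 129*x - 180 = (x + 3)*(x^3 + 2*x^2 - 23*x - 60) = (x + 3)*(x + 4)*(x^2 - 2*x - 15) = (x + 3)^2*(x + 4)*(x - 5)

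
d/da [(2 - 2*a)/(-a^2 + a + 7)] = 2*(a^2 - a - (a - 1)*(2*a - 1) - 7)/(-a^2 + a + 7)^2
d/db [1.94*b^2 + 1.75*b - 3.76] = 3.88*b + 1.75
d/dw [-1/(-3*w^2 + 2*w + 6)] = 2*(1 - 3*w)/(-3*w^2 + 2*w + 6)^2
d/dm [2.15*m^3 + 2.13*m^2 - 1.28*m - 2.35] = 6.45*m^2 + 4.26*m - 1.28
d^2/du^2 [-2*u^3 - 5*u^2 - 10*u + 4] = -12*u - 10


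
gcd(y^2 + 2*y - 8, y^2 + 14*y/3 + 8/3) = y + 4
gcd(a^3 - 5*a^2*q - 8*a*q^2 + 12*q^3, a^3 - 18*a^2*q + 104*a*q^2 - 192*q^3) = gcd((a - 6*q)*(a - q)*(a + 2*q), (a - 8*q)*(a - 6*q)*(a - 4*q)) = -a + 6*q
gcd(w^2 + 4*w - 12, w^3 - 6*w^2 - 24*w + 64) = w - 2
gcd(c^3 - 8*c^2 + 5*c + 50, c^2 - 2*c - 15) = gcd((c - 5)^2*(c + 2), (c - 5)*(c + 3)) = c - 5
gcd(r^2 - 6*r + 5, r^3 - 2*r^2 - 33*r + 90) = r - 5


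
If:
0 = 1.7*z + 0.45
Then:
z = -0.26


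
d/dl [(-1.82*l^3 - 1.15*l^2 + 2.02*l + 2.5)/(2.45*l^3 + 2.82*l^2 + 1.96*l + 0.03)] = (-2.3149*l^4 - 17.0324*l^3 - 26.4892*l^2 - 14.169*l - 4.8394)/(6.0025*l^6 + 13.818*l^5 + 17.5564*l^4 + 11.2014*l^3 + 4.0108*l^2 + 0.1176*l + 0.0009)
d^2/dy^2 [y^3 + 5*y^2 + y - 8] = 6*y + 10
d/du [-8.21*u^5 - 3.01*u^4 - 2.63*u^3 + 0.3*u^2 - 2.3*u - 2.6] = -41.05*u^4 - 12.04*u^3 - 7.89*u^2 + 0.6*u - 2.3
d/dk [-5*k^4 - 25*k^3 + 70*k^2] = 5*k*(-4*k^2 - 15*k + 28)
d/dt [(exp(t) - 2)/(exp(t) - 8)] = -6*exp(t)/(exp(t) - 8)^2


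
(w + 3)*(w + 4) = w^2 + 7*w + 12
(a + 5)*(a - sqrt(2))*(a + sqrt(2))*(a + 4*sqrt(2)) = a^4 + 5*a^3 + 4*sqrt(2)*a^3 - 2*a^2 + 20*sqrt(2)*a^2 - 8*sqrt(2)*a - 10*a - 40*sqrt(2)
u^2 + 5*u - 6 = (u - 1)*(u + 6)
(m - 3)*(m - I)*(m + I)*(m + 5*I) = m^4 - 3*m^3 + 5*I*m^3 + m^2 - 15*I*m^2 - 3*m + 5*I*m - 15*I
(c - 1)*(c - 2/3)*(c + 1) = c^3 - 2*c^2/3 - c + 2/3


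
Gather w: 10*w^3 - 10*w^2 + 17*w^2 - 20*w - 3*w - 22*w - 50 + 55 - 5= 10*w^3 + 7*w^2 - 45*w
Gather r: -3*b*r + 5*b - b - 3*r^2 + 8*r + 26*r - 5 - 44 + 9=4*b - 3*r^2 + r*(34 - 3*b) - 40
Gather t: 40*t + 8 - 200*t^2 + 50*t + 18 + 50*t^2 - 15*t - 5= -150*t^2 + 75*t + 21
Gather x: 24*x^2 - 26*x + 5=24*x^2 - 26*x + 5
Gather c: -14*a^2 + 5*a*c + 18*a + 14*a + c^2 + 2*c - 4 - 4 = -14*a^2 + 32*a + c^2 + c*(5*a + 2) - 8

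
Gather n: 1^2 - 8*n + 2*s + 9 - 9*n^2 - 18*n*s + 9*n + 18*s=-9*n^2 + n*(1 - 18*s) + 20*s + 10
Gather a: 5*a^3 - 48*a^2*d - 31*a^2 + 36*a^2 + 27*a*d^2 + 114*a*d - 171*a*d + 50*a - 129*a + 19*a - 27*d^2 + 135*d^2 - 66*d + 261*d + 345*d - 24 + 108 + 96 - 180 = 5*a^3 + a^2*(5 - 48*d) + a*(27*d^2 - 57*d - 60) + 108*d^2 + 540*d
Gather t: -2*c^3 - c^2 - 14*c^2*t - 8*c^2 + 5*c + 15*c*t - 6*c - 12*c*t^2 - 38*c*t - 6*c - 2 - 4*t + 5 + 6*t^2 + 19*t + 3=-2*c^3 - 9*c^2 - 7*c + t^2*(6 - 12*c) + t*(-14*c^2 - 23*c + 15) + 6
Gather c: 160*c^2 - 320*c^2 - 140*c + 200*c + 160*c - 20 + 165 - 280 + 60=-160*c^2 + 220*c - 75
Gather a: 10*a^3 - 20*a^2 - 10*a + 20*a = 10*a^3 - 20*a^2 + 10*a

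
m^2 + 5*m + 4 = (m + 1)*(m + 4)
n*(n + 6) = n^2 + 6*n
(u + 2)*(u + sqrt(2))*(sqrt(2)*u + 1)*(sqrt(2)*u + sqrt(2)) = 2*u^4 + 3*sqrt(2)*u^3 + 6*u^3 + 6*u^2 + 9*sqrt(2)*u^2 + 6*u + 6*sqrt(2)*u + 4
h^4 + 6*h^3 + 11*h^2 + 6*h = h*(h + 1)*(h + 2)*(h + 3)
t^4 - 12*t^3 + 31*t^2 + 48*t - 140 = (t - 7)*(t - 5)*(t - 2)*(t + 2)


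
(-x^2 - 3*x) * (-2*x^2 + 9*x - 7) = 2*x^4 - 3*x^3 - 20*x^2 + 21*x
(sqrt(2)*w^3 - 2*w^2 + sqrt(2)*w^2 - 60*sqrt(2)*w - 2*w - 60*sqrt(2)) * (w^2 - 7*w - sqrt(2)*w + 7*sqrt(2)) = sqrt(2)*w^5 - 6*sqrt(2)*w^4 - 4*w^4 - 65*sqrt(2)*w^3 + 24*w^3 + 148*w^2 + 348*sqrt(2)*w^2 - 720*w + 406*sqrt(2)*w - 840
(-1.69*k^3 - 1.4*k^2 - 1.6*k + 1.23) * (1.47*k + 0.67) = -2.4843*k^4 - 3.1903*k^3 - 3.29*k^2 + 0.7361*k + 0.8241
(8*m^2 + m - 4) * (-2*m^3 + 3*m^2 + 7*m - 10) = -16*m^5 + 22*m^4 + 67*m^3 - 85*m^2 - 38*m + 40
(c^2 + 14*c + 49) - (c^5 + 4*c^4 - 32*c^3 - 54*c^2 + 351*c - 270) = -c^5 - 4*c^4 + 32*c^3 + 55*c^2 - 337*c + 319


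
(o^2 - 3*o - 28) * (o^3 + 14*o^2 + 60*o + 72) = o^5 + 11*o^4 - 10*o^3 - 500*o^2 - 1896*o - 2016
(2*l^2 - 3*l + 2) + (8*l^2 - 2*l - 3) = 10*l^2 - 5*l - 1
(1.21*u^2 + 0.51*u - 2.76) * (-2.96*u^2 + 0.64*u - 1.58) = -3.5816*u^4 - 0.7352*u^3 + 6.5842*u^2 - 2.5722*u + 4.3608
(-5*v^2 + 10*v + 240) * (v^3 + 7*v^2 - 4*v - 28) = -5*v^5 - 25*v^4 + 330*v^3 + 1780*v^2 - 1240*v - 6720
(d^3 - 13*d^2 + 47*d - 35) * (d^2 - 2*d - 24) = d^5 - 15*d^4 + 49*d^3 + 183*d^2 - 1058*d + 840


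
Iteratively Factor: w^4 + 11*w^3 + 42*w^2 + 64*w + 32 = (w + 1)*(w^3 + 10*w^2 + 32*w + 32) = (w + 1)*(w + 2)*(w^2 + 8*w + 16) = (w + 1)*(w + 2)*(w + 4)*(w + 4)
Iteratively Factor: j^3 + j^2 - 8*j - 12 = (j + 2)*(j^2 - j - 6) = (j - 3)*(j + 2)*(j + 2)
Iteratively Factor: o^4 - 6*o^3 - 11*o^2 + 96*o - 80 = (o - 4)*(o^3 - 2*o^2 - 19*o + 20) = (o - 4)*(o + 4)*(o^2 - 6*o + 5) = (o - 4)*(o - 1)*(o + 4)*(o - 5)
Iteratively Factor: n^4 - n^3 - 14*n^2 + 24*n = (n - 2)*(n^3 + n^2 - 12*n) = (n - 2)*(n + 4)*(n^2 - 3*n) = (n - 3)*(n - 2)*(n + 4)*(n)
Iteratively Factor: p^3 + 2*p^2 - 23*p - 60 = (p + 4)*(p^2 - 2*p - 15) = (p + 3)*(p + 4)*(p - 5)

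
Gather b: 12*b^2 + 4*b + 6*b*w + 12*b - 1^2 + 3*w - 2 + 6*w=12*b^2 + b*(6*w + 16) + 9*w - 3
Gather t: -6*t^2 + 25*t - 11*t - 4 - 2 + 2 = -6*t^2 + 14*t - 4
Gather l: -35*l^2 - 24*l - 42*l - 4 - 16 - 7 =-35*l^2 - 66*l - 27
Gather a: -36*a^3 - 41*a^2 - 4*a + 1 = -36*a^3 - 41*a^2 - 4*a + 1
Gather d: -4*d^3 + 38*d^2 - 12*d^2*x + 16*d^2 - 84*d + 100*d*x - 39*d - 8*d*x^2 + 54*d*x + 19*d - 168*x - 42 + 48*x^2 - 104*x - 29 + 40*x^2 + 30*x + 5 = -4*d^3 + d^2*(54 - 12*x) + d*(-8*x^2 + 154*x - 104) + 88*x^2 - 242*x - 66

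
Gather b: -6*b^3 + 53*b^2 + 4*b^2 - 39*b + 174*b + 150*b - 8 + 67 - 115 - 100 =-6*b^3 + 57*b^2 + 285*b - 156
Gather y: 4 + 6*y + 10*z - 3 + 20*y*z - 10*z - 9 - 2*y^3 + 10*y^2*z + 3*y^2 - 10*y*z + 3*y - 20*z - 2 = -2*y^3 + y^2*(10*z + 3) + y*(10*z + 9) - 20*z - 10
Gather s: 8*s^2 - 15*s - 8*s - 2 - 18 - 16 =8*s^2 - 23*s - 36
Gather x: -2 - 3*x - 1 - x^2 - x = -x^2 - 4*x - 3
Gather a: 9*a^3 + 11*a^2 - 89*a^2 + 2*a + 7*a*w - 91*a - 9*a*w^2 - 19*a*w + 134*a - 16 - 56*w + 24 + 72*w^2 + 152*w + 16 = 9*a^3 - 78*a^2 + a*(-9*w^2 - 12*w + 45) + 72*w^2 + 96*w + 24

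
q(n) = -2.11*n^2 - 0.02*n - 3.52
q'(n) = -4.22*n - 0.02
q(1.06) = -5.91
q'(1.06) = -4.49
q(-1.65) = -9.23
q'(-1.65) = 6.94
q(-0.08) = -3.53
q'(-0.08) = 0.32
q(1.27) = -6.95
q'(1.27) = -5.38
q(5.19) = -60.46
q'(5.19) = -21.92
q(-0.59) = -4.24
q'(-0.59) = 2.47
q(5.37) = -64.47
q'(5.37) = -22.68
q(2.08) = -12.69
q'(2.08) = -8.80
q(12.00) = -307.60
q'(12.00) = -50.66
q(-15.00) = -477.97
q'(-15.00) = 63.28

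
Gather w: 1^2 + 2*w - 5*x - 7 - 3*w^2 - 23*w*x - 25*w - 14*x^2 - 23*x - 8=-3*w^2 + w*(-23*x - 23) - 14*x^2 - 28*x - 14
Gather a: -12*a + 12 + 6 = 18 - 12*a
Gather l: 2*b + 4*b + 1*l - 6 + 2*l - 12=6*b + 3*l - 18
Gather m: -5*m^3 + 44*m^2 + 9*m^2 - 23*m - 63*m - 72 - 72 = -5*m^3 + 53*m^2 - 86*m - 144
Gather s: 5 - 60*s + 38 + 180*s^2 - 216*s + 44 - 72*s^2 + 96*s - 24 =108*s^2 - 180*s + 63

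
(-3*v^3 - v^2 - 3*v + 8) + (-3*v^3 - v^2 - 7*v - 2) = -6*v^3 - 2*v^2 - 10*v + 6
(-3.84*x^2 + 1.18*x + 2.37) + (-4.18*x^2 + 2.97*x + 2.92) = -8.02*x^2 + 4.15*x + 5.29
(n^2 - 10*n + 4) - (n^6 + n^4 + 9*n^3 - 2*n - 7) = -n^6 - n^4 - 9*n^3 + n^2 - 8*n + 11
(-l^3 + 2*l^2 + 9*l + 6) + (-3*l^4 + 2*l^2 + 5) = -3*l^4 - l^3 + 4*l^2 + 9*l + 11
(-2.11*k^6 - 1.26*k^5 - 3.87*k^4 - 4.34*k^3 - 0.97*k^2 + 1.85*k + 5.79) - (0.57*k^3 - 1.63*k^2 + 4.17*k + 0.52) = -2.11*k^6 - 1.26*k^5 - 3.87*k^4 - 4.91*k^3 + 0.66*k^2 - 2.32*k + 5.27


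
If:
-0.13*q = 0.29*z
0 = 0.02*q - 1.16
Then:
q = 58.00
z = -26.00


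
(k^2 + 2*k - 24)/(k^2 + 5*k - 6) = (k - 4)/(k - 1)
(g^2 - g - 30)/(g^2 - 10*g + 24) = (g + 5)/(g - 4)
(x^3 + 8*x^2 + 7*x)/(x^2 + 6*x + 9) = x*(x^2 + 8*x + 7)/(x^2 + 6*x + 9)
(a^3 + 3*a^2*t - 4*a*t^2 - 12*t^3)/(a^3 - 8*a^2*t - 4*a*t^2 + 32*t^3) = (-a - 3*t)/(-a + 8*t)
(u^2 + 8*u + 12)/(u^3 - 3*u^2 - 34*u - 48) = (u + 6)/(u^2 - 5*u - 24)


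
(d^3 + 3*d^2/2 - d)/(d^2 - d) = (d^2 + 3*d/2 - 1)/(d - 1)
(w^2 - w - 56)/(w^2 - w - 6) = (-w^2 + w + 56)/(-w^2 + w + 6)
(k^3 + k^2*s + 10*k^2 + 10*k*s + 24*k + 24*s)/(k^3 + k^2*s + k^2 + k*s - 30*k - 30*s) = (k + 4)/(k - 5)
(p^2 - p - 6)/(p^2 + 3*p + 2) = (p - 3)/(p + 1)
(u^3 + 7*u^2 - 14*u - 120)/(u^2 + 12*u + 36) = (u^2 + u - 20)/(u + 6)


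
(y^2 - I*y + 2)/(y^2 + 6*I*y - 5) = (y - 2*I)/(y + 5*I)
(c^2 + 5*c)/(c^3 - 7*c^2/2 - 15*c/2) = 2*(c + 5)/(2*c^2 - 7*c - 15)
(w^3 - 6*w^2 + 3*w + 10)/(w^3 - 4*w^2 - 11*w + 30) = (w + 1)/(w + 3)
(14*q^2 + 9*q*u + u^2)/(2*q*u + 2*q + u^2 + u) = (7*q + u)/(u + 1)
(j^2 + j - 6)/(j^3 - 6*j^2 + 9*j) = (j^2 + j - 6)/(j*(j^2 - 6*j + 9))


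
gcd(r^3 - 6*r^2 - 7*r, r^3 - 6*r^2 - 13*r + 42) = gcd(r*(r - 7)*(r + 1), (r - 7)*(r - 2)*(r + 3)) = r - 7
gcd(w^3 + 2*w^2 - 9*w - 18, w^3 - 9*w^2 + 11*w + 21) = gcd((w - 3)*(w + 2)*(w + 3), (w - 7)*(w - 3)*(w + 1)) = w - 3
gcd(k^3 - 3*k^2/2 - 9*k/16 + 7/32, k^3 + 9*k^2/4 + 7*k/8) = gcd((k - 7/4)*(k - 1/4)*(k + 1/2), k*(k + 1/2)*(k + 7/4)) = k + 1/2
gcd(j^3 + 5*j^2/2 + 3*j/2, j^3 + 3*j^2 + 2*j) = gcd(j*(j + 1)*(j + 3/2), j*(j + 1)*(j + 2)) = j^2 + j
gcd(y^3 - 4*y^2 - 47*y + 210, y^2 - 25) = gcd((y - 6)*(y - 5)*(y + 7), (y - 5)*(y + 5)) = y - 5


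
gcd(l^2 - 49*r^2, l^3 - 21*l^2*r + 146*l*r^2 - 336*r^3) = -l + 7*r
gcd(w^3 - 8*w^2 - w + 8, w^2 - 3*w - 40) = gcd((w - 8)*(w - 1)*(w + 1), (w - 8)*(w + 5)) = w - 8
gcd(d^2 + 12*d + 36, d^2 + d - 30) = d + 6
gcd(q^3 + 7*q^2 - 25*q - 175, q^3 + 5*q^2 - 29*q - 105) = q^2 + 2*q - 35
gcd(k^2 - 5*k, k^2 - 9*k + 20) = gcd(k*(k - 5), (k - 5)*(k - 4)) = k - 5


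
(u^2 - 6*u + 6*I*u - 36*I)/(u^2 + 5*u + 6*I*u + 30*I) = (u - 6)/(u + 5)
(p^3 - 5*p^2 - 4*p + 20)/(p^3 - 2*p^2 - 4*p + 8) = (p - 5)/(p - 2)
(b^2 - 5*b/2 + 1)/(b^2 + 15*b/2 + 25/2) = (2*b^2 - 5*b + 2)/(2*b^2 + 15*b + 25)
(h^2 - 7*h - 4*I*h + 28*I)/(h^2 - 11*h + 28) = (h - 4*I)/(h - 4)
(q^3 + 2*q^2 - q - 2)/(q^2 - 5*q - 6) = (q^2 + q - 2)/(q - 6)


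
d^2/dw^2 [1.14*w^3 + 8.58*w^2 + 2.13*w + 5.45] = 6.84*w + 17.16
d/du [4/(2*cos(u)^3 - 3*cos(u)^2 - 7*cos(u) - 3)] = 16*(6*cos(u)^2 - 6*cos(u) - 7)*sin(u)/(11*cos(u) + 3*cos(2*u) - cos(3*u) + 9)^2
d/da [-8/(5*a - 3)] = 40/(5*a - 3)^2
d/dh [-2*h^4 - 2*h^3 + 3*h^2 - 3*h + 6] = -8*h^3 - 6*h^2 + 6*h - 3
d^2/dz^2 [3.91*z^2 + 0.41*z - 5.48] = 7.82000000000000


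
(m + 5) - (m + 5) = 0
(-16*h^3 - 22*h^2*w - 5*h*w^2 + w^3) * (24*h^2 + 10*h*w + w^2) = -384*h^5 - 688*h^4*w - 356*h^3*w^2 - 48*h^2*w^3 + 5*h*w^4 + w^5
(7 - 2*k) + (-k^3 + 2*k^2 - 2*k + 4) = -k^3 + 2*k^2 - 4*k + 11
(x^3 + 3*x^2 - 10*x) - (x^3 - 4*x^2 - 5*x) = 7*x^2 - 5*x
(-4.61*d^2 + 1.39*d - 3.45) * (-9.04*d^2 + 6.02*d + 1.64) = 41.6744*d^4 - 40.3178*d^3 + 31.9954*d^2 - 18.4894*d - 5.658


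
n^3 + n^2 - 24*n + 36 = (n - 3)*(n - 2)*(n + 6)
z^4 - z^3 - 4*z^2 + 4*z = z*(z - 2)*(z - 1)*(z + 2)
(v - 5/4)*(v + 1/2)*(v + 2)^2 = v^4 + 13*v^3/4 + 3*v^2/8 - 11*v/2 - 5/2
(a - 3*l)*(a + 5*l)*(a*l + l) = a^3*l + 2*a^2*l^2 + a^2*l - 15*a*l^3 + 2*a*l^2 - 15*l^3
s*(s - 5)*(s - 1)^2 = s^4 - 7*s^3 + 11*s^2 - 5*s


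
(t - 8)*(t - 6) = t^2 - 14*t + 48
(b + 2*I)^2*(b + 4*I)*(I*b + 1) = I*b^4 - 7*b^3 - 12*I*b^2 - 4*b - 16*I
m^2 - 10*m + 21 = (m - 7)*(m - 3)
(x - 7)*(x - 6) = x^2 - 13*x + 42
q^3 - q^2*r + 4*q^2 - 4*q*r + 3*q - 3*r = (q + 1)*(q + 3)*(q - r)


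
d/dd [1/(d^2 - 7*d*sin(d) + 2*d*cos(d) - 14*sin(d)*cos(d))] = (2*d*sin(d) + 7*d*cos(d) - 2*d + 7*sin(d) - 2*cos(d) + 14*cos(2*d))/((d - 7*sin(d))^2*(d + 2*cos(d))^2)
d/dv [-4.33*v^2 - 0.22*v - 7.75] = -8.66*v - 0.22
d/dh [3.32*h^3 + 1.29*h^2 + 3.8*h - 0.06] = 9.96*h^2 + 2.58*h + 3.8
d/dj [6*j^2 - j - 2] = 12*j - 1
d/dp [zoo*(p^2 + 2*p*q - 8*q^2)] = zoo*(p + q)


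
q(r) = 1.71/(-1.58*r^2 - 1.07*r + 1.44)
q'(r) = 1.71*(3.16*r + 1.07)/(-1.58*r^2 - 1.07*r + 1.44)^2 = (5.4036*r + 1.8297)/(1.58*r^2 + 1.07*r - 1.44)^2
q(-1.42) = -7.55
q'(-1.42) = -113.89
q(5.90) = -0.03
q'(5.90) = 0.01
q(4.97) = -0.04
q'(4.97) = 0.02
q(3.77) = -0.07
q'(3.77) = 0.04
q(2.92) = -0.11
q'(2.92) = 0.08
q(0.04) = 1.23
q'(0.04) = 1.05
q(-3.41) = -0.13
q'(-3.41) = -0.09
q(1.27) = -0.69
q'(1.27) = 1.43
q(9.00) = -0.01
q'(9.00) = 0.00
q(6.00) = -0.03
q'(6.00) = 0.01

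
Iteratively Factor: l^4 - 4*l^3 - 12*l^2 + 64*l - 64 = (l + 4)*(l^3 - 8*l^2 + 20*l - 16) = (l - 2)*(l + 4)*(l^2 - 6*l + 8) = (l - 4)*(l - 2)*(l + 4)*(l - 2)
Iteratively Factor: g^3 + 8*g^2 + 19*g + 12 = (g + 4)*(g^2 + 4*g + 3) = (g + 1)*(g + 4)*(g + 3)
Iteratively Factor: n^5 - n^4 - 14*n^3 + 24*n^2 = (n - 2)*(n^4 + n^3 - 12*n^2) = (n - 3)*(n - 2)*(n^3 + 4*n^2) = (n - 3)*(n - 2)*(n + 4)*(n^2) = n*(n - 3)*(n - 2)*(n + 4)*(n)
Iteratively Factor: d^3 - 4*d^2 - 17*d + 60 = (d - 3)*(d^2 - d - 20) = (d - 3)*(d + 4)*(d - 5)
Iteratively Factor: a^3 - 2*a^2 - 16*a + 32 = (a + 4)*(a^2 - 6*a + 8) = (a - 4)*(a + 4)*(a - 2)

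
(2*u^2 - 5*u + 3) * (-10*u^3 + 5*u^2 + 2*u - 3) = -20*u^5 + 60*u^4 - 51*u^3 - u^2 + 21*u - 9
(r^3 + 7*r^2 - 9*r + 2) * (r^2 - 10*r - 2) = r^5 - 3*r^4 - 81*r^3 + 78*r^2 - 2*r - 4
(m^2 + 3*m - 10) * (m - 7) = m^3 - 4*m^2 - 31*m + 70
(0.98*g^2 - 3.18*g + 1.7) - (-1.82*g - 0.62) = 0.98*g^2 - 1.36*g + 2.32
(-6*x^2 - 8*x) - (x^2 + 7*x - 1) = -7*x^2 - 15*x + 1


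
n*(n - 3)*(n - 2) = n^3 - 5*n^2 + 6*n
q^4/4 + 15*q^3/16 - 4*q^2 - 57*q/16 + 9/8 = (q/4 + 1/4)*(q - 3)*(q - 1/4)*(q + 6)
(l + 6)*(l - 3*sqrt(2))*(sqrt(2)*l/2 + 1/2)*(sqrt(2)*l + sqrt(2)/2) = l^4 - 5*sqrt(2)*l^3/2 + 13*l^3/2 - 65*sqrt(2)*l^2/4 - 39*l/2 - 15*sqrt(2)*l/2 - 9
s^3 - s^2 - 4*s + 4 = (s - 2)*(s - 1)*(s + 2)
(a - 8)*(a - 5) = a^2 - 13*a + 40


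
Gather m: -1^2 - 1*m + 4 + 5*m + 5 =4*m + 8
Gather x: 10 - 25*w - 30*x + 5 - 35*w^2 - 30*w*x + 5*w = -35*w^2 - 20*w + x*(-30*w - 30) + 15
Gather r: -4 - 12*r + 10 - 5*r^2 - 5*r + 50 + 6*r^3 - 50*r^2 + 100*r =6*r^3 - 55*r^2 + 83*r + 56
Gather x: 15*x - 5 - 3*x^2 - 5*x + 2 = -3*x^2 + 10*x - 3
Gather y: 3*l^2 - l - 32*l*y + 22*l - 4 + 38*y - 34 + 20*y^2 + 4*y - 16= 3*l^2 + 21*l + 20*y^2 + y*(42 - 32*l) - 54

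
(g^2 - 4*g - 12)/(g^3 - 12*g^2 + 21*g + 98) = (g - 6)/(g^2 - 14*g + 49)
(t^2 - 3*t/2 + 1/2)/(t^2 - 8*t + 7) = (t - 1/2)/(t - 7)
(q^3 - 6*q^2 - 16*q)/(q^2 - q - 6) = q*(q - 8)/(q - 3)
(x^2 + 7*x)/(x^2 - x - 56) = x/(x - 8)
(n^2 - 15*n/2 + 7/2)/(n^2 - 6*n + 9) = (2*n^2 - 15*n + 7)/(2*(n^2 - 6*n + 9))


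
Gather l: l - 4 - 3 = l - 7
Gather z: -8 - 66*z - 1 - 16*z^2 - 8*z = -16*z^2 - 74*z - 9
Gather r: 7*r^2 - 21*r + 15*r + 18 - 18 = 7*r^2 - 6*r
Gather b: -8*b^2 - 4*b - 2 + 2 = -8*b^2 - 4*b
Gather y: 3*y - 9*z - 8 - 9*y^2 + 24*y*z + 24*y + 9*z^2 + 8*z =-9*y^2 + y*(24*z + 27) + 9*z^2 - z - 8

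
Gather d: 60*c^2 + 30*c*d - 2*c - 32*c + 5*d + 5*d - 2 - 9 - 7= 60*c^2 - 34*c + d*(30*c + 10) - 18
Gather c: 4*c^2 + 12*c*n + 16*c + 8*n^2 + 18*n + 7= 4*c^2 + c*(12*n + 16) + 8*n^2 + 18*n + 7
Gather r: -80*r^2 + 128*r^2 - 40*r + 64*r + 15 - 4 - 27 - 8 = 48*r^2 + 24*r - 24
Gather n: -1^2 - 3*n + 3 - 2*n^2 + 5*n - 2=-2*n^2 + 2*n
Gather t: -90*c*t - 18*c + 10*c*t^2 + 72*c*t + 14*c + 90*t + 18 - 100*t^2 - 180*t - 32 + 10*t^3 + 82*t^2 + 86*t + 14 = -4*c + 10*t^3 + t^2*(10*c - 18) + t*(-18*c - 4)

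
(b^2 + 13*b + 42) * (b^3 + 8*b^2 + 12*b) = b^5 + 21*b^4 + 158*b^3 + 492*b^2 + 504*b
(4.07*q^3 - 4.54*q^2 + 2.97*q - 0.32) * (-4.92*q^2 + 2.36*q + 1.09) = -20.0244*q^5 + 31.942*q^4 - 20.8905*q^3 + 3.635*q^2 + 2.4821*q - 0.3488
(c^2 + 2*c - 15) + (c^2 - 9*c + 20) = 2*c^2 - 7*c + 5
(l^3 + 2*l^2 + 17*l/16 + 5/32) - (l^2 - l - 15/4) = l^3 + l^2 + 33*l/16 + 125/32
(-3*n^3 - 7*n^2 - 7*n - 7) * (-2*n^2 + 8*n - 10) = 6*n^5 - 10*n^4 - 12*n^3 + 28*n^2 + 14*n + 70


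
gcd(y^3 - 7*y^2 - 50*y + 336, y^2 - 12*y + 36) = y - 6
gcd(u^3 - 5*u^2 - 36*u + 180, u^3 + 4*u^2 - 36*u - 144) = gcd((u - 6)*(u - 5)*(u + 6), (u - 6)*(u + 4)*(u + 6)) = u^2 - 36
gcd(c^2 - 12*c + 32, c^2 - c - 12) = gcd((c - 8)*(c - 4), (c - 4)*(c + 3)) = c - 4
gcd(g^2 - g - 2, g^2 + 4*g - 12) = g - 2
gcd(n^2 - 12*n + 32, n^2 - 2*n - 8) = n - 4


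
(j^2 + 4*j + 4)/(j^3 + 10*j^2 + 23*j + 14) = (j + 2)/(j^2 + 8*j + 7)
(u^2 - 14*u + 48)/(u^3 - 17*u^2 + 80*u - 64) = (u - 6)/(u^2 - 9*u + 8)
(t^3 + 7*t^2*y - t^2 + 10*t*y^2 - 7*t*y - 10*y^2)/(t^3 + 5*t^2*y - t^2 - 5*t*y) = (t + 2*y)/t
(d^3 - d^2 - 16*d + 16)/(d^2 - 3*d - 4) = (d^2 + 3*d - 4)/(d + 1)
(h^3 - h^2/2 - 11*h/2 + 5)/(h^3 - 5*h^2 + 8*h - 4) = (h + 5/2)/(h - 2)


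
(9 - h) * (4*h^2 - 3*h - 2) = -4*h^3 + 39*h^2 - 25*h - 18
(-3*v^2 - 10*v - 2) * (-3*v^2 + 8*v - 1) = 9*v^4 + 6*v^3 - 71*v^2 - 6*v + 2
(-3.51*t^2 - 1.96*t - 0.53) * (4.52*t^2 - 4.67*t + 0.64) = -15.8652*t^4 + 7.5325*t^3 + 4.5112*t^2 + 1.2207*t - 0.3392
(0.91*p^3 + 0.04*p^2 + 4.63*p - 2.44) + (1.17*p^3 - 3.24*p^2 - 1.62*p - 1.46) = 2.08*p^3 - 3.2*p^2 + 3.01*p - 3.9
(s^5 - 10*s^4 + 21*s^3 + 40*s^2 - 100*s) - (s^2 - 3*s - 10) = s^5 - 10*s^4 + 21*s^3 + 39*s^2 - 97*s + 10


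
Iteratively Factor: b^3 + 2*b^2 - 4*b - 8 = (b - 2)*(b^2 + 4*b + 4) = (b - 2)*(b + 2)*(b + 2)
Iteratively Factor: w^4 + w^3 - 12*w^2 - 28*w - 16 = (w + 1)*(w^3 - 12*w - 16) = (w + 1)*(w + 2)*(w^2 - 2*w - 8) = (w - 4)*(w + 1)*(w + 2)*(w + 2)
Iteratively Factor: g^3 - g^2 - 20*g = (g - 5)*(g^2 + 4*g) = g*(g - 5)*(g + 4)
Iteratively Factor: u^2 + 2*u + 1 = (u + 1)*(u + 1)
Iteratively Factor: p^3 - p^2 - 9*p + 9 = (p + 3)*(p^2 - 4*p + 3) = (p - 1)*(p + 3)*(p - 3)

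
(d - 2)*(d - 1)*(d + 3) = d^3 - 7*d + 6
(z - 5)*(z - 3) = z^2 - 8*z + 15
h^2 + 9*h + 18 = (h + 3)*(h + 6)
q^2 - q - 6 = (q - 3)*(q + 2)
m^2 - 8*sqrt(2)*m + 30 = (m - 5*sqrt(2))*(m - 3*sqrt(2))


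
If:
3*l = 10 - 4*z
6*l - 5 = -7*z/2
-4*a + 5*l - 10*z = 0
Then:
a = -175/18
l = -10/9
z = 10/3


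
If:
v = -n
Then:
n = -v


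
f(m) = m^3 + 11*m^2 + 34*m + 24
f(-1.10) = -1.42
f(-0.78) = 3.70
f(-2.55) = -7.75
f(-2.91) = -6.43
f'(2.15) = 95.17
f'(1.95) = 88.31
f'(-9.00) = 79.00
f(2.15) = 157.89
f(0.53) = 45.26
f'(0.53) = 46.50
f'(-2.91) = -4.62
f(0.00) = 24.00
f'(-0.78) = 18.67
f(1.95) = 139.54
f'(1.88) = 85.96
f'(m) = 3*m^2 + 22*m + 34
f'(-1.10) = 13.43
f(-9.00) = -120.00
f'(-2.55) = -2.59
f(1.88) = 133.44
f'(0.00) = 34.00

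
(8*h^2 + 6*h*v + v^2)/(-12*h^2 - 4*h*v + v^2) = (4*h + v)/(-6*h + v)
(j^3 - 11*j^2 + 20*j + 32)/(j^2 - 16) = (j^2 - 7*j - 8)/(j + 4)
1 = 1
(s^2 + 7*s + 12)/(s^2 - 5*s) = (s^2 + 7*s + 12)/(s*(s - 5))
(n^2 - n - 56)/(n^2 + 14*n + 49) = (n - 8)/(n + 7)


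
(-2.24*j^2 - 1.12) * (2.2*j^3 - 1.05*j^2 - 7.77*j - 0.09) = -4.928*j^5 + 2.352*j^4 + 14.9408*j^3 + 1.3776*j^2 + 8.7024*j + 0.1008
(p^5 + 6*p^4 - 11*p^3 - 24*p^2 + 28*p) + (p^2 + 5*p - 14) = p^5 + 6*p^4 - 11*p^3 - 23*p^2 + 33*p - 14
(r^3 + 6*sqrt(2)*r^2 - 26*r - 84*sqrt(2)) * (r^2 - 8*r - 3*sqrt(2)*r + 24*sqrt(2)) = r^5 - 8*r^4 + 3*sqrt(2)*r^4 - 62*r^3 - 24*sqrt(2)*r^3 - 6*sqrt(2)*r^2 + 496*r^2 + 48*sqrt(2)*r + 504*r - 4032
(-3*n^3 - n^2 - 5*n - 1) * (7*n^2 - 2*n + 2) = -21*n^5 - n^4 - 39*n^3 + n^2 - 8*n - 2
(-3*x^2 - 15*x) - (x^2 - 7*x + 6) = -4*x^2 - 8*x - 6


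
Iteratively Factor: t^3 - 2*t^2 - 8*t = (t)*(t^2 - 2*t - 8) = t*(t - 4)*(t + 2)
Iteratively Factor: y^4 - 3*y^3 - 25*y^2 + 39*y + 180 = (y - 5)*(y^3 + 2*y^2 - 15*y - 36) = (y - 5)*(y + 3)*(y^2 - y - 12) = (y - 5)*(y + 3)^2*(y - 4)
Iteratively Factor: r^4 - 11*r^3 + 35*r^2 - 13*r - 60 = (r - 3)*(r^3 - 8*r^2 + 11*r + 20) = (r - 4)*(r - 3)*(r^2 - 4*r - 5) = (r - 5)*(r - 4)*(r - 3)*(r + 1)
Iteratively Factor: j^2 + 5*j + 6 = (j + 2)*(j + 3)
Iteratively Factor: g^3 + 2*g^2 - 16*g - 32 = (g - 4)*(g^2 + 6*g + 8) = (g - 4)*(g + 4)*(g + 2)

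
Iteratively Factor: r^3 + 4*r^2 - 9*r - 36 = (r + 4)*(r^2 - 9) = (r + 3)*(r + 4)*(r - 3)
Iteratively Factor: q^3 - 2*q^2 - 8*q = (q)*(q^2 - 2*q - 8) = q*(q + 2)*(q - 4)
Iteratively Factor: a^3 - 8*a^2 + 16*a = (a)*(a^2 - 8*a + 16) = a*(a - 4)*(a - 4)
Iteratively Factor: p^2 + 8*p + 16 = (p + 4)*(p + 4)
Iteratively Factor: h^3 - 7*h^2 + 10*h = (h - 2)*(h^2 - 5*h) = (h - 5)*(h - 2)*(h)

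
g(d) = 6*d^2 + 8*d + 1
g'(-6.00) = -64.00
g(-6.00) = 169.00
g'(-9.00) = -100.00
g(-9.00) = 415.00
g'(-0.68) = -0.16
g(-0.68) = -1.67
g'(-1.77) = -13.24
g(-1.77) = 5.64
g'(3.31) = 47.72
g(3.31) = 93.22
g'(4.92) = 67.04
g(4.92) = 185.60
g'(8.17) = 106.04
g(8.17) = 466.85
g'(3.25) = 47.00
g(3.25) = 90.38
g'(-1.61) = -11.32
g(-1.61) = 3.67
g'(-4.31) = -43.72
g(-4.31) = 77.98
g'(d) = 12*d + 8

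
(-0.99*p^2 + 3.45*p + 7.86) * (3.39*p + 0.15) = -3.3561*p^3 + 11.547*p^2 + 27.1629*p + 1.179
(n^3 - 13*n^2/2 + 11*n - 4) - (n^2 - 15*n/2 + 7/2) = n^3 - 15*n^2/2 + 37*n/2 - 15/2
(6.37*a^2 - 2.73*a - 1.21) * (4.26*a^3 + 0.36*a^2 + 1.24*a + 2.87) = 27.1362*a^5 - 9.3366*a^4 + 1.7614*a^3 + 14.4611*a^2 - 9.3355*a - 3.4727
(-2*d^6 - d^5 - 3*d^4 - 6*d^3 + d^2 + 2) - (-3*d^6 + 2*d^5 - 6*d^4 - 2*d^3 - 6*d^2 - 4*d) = d^6 - 3*d^5 + 3*d^4 - 4*d^3 + 7*d^2 + 4*d + 2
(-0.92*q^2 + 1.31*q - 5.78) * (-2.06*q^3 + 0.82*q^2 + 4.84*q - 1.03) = 1.8952*q^5 - 3.453*q^4 + 8.5282*q^3 + 2.5484*q^2 - 29.3245*q + 5.9534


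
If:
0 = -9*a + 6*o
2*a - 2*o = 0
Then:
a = 0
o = 0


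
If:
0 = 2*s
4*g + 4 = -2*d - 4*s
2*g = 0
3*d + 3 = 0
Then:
No Solution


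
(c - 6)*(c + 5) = c^2 - c - 30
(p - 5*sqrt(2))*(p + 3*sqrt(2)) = p^2 - 2*sqrt(2)*p - 30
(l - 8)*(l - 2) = l^2 - 10*l + 16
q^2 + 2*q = q*(q + 2)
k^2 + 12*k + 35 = (k + 5)*(k + 7)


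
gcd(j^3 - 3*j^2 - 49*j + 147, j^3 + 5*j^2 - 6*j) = 1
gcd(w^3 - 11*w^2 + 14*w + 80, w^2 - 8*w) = w - 8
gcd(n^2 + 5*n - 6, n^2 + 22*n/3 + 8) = n + 6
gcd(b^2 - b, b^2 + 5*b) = b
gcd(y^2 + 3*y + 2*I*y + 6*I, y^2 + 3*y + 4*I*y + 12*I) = y + 3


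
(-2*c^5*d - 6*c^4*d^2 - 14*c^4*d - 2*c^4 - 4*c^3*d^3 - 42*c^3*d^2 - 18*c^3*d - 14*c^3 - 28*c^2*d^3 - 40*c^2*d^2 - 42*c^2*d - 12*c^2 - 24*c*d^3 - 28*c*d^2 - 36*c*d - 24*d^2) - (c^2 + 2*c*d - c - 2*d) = -2*c^5*d - 6*c^4*d^2 - 14*c^4*d - 2*c^4 - 4*c^3*d^3 - 42*c^3*d^2 - 18*c^3*d - 14*c^3 - 28*c^2*d^3 - 40*c^2*d^2 - 42*c^2*d - 13*c^2 - 24*c*d^3 - 28*c*d^2 - 38*c*d + c - 24*d^2 + 2*d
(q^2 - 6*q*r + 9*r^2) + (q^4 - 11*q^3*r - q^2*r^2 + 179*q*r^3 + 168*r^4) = q^4 - 11*q^3*r - q^2*r^2 + q^2 + 179*q*r^3 - 6*q*r + 168*r^4 + 9*r^2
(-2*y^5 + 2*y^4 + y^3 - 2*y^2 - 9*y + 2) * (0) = 0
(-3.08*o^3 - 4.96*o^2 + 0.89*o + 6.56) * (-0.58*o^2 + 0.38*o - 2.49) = 1.7864*o^5 + 1.7064*o^4 + 5.2682*o^3 + 8.8838*o^2 + 0.2767*o - 16.3344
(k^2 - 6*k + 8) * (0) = 0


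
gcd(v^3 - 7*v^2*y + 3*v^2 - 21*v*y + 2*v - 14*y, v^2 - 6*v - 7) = v + 1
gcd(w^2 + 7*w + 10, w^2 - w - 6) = w + 2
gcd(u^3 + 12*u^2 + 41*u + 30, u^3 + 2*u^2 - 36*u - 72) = u + 6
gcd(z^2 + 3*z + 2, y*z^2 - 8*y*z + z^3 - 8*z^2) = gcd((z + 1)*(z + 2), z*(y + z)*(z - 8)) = 1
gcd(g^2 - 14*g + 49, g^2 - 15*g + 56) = g - 7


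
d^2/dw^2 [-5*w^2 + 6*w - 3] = -10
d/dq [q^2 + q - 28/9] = 2*q + 1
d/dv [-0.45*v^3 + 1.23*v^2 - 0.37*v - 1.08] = -1.35*v^2 + 2.46*v - 0.37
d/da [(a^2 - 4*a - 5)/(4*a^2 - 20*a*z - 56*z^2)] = (2*(2 - a)*(-a^2 + 5*a*z + 14*z^2) + (2*a - 5*z)*(-a^2 + 4*a + 5))/(4*(-a^2 + 5*a*z + 14*z^2)^2)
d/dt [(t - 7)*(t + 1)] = 2*t - 6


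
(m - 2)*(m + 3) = m^2 + m - 6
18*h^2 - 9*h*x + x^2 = (-6*h + x)*(-3*h + x)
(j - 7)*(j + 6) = j^2 - j - 42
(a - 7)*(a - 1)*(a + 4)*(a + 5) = a^4 + a^3 - 45*a^2 - 97*a + 140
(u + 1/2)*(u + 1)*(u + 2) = u^3 + 7*u^2/2 + 7*u/2 + 1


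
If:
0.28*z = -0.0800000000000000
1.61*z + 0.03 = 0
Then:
No Solution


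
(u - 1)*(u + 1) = u^2 - 1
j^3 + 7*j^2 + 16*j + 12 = (j + 2)^2*(j + 3)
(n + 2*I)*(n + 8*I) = n^2 + 10*I*n - 16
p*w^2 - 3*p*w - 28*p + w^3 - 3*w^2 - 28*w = (p + w)*(w - 7)*(w + 4)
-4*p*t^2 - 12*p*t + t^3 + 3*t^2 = t*(-4*p + t)*(t + 3)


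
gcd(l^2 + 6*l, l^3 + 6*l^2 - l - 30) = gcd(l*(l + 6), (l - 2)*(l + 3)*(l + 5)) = 1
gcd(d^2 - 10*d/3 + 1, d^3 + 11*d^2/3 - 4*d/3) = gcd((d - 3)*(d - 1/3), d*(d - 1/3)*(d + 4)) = d - 1/3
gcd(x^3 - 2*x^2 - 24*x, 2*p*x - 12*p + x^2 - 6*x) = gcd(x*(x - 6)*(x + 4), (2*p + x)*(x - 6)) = x - 6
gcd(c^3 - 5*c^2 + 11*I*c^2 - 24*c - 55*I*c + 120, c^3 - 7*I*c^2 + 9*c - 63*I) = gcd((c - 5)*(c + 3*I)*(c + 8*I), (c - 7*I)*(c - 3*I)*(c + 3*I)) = c + 3*I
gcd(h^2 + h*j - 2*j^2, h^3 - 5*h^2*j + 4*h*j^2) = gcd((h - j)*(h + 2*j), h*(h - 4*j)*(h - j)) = h - j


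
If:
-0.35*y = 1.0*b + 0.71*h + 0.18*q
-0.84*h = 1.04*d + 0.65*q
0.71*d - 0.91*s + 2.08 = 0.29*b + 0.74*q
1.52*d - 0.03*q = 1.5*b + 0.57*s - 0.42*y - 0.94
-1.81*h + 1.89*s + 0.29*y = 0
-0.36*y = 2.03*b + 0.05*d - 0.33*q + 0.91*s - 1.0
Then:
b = -5.82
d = -2.45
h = 11.03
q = -10.34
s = 10.64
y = -0.45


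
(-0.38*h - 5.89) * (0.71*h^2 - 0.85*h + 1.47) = -0.2698*h^3 - 3.8589*h^2 + 4.4479*h - 8.6583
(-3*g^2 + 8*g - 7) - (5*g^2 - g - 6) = -8*g^2 + 9*g - 1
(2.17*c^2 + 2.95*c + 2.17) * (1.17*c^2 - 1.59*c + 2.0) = 2.5389*c^4 + 0.00119999999999987*c^3 + 2.1884*c^2 + 2.4497*c + 4.34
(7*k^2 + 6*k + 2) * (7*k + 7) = 49*k^3 + 91*k^2 + 56*k + 14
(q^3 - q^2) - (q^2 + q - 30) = q^3 - 2*q^2 - q + 30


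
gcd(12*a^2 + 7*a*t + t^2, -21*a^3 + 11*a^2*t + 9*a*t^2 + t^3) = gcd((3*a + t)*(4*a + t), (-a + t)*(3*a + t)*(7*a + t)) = 3*a + t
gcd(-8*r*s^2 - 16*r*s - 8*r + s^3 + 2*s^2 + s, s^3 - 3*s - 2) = s^2 + 2*s + 1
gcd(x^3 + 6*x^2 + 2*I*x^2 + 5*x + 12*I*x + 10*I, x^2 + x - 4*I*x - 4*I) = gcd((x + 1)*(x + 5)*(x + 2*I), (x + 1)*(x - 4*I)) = x + 1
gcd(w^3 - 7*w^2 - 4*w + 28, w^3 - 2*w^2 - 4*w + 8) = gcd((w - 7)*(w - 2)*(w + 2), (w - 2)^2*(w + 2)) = w^2 - 4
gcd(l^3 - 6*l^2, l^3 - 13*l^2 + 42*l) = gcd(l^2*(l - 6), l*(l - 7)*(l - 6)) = l^2 - 6*l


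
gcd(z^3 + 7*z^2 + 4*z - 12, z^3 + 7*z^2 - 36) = z + 6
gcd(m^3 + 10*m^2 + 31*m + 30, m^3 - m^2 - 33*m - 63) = m + 3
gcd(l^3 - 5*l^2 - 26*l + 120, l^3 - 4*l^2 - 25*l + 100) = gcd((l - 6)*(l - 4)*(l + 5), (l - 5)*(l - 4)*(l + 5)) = l^2 + l - 20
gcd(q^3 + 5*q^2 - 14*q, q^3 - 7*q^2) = q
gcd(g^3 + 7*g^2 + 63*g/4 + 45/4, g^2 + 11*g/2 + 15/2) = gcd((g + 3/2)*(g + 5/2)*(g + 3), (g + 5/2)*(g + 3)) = g^2 + 11*g/2 + 15/2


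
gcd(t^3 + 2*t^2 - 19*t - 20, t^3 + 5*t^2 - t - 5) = t^2 + 6*t + 5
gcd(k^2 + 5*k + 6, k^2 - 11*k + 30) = 1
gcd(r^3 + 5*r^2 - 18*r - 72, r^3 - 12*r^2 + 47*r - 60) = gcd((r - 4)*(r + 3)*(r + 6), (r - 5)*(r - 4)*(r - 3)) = r - 4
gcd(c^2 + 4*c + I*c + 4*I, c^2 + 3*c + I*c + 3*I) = c + I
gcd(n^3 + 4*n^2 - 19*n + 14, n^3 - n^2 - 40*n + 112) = n + 7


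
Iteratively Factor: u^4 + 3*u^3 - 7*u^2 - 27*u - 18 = (u - 3)*(u^3 + 6*u^2 + 11*u + 6) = (u - 3)*(u + 3)*(u^2 + 3*u + 2) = (u - 3)*(u + 2)*(u + 3)*(u + 1)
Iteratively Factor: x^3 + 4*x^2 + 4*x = (x + 2)*(x^2 + 2*x) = (x + 2)^2*(x)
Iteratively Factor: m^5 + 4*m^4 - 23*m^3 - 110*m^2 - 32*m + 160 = (m + 4)*(m^4 - 23*m^2 - 18*m + 40) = (m + 4)^2*(m^3 - 4*m^2 - 7*m + 10) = (m - 1)*(m + 4)^2*(m^2 - 3*m - 10) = (m - 5)*(m - 1)*(m + 4)^2*(m + 2)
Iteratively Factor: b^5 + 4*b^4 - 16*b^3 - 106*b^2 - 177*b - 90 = (b + 1)*(b^4 + 3*b^3 - 19*b^2 - 87*b - 90) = (b + 1)*(b + 3)*(b^3 - 19*b - 30) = (b + 1)*(b + 3)^2*(b^2 - 3*b - 10) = (b - 5)*(b + 1)*(b + 3)^2*(b + 2)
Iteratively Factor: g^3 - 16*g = (g)*(g^2 - 16) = g*(g + 4)*(g - 4)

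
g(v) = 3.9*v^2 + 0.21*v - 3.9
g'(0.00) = 0.21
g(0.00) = -3.90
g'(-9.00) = -69.99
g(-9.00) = 310.11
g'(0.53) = 4.34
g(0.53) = -2.69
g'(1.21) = 9.65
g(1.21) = 2.06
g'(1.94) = 15.34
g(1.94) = 11.19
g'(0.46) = 3.80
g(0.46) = -2.98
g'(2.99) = 23.53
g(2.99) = 31.59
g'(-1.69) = -12.97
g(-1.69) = 6.88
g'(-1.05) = -7.98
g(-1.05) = 0.18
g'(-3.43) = -26.54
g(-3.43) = 41.26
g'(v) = 7.8*v + 0.21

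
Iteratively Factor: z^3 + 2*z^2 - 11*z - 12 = (z - 3)*(z^2 + 5*z + 4) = (z - 3)*(z + 1)*(z + 4)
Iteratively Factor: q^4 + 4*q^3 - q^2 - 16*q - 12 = (q + 2)*(q^3 + 2*q^2 - 5*q - 6) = (q + 2)*(q + 3)*(q^2 - q - 2) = (q + 1)*(q + 2)*(q + 3)*(q - 2)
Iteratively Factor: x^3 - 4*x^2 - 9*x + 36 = (x - 3)*(x^2 - x - 12) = (x - 4)*(x - 3)*(x + 3)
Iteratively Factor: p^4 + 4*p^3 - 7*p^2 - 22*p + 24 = (p + 3)*(p^3 + p^2 - 10*p + 8) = (p - 2)*(p + 3)*(p^2 + 3*p - 4) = (p - 2)*(p + 3)*(p + 4)*(p - 1)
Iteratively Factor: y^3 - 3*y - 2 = (y - 2)*(y^2 + 2*y + 1) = (y - 2)*(y + 1)*(y + 1)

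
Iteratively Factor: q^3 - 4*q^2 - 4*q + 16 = (q - 2)*(q^2 - 2*q - 8) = (q - 2)*(q + 2)*(q - 4)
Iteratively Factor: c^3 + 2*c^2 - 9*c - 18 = (c + 2)*(c^2 - 9) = (c - 3)*(c + 2)*(c + 3)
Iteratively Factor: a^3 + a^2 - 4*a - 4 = (a + 1)*(a^2 - 4) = (a + 1)*(a + 2)*(a - 2)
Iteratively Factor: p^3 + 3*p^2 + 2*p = (p + 1)*(p^2 + 2*p) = (p + 1)*(p + 2)*(p)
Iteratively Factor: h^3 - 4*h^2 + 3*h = (h)*(h^2 - 4*h + 3) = h*(h - 1)*(h - 3)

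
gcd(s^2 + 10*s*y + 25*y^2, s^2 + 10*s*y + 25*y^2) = s^2 + 10*s*y + 25*y^2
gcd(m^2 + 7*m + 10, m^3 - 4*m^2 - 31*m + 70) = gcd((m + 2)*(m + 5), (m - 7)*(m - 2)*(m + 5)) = m + 5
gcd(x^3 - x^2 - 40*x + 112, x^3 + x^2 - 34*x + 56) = x^2 + 3*x - 28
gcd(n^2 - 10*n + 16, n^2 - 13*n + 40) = n - 8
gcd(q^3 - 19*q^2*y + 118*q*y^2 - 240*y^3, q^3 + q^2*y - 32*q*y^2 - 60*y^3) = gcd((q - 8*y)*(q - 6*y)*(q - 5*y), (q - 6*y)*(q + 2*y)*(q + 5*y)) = -q + 6*y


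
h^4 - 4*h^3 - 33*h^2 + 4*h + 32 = (h - 8)*(h - 1)*(h + 1)*(h + 4)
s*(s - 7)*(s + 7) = s^3 - 49*s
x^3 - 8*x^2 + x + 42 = (x - 7)*(x - 3)*(x + 2)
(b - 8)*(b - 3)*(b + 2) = b^3 - 9*b^2 + 2*b + 48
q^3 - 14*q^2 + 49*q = q*(q - 7)^2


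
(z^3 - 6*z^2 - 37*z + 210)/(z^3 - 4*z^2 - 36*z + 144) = (z^2 - 12*z + 35)/(z^2 - 10*z + 24)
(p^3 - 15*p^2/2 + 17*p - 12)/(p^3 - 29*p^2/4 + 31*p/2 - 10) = 2*(2*p - 3)/(4*p - 5)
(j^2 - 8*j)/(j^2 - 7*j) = (j - 8)/(j - 7)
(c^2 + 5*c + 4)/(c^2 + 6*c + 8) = (c + 1)/(c + 2)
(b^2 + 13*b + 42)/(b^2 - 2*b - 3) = (b^2 + 13*b + 42)/(b^2 - 2*b - 3)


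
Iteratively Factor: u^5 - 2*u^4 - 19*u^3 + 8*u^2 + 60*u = (u)*(u^4 - 2*u^3 - 19*u^2 + 8*u + 60) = u*(u + 2)*(u^3 - 4*u^2 - 11*u + 30) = u*(u - 2)*(u + 2)*(u^2 - 2*u - 15) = u*(u - 5)*(u - 2)*(u + 2)*(u + 3)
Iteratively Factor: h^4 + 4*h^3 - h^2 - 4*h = (h + 4)*(h^3 - h) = (h - 1)*(h + 4)*(h^2 + h) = (h - 1)*(h + 1)*(h + 4)*(h)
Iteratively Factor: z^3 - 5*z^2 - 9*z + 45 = (z - 5)*(z^2 - 9) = (z - 5)*(z - 3)*(z + 3)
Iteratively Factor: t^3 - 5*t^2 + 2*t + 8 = (t + 1)*(t^2 - 6*t + 8) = (t - 4)*(t + 1)*(t - 2)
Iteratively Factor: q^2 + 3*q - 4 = (q + 4)*(q - 1)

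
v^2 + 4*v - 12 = (v - 2)*(v + 6)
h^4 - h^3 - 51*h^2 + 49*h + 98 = (h - 7)*(h - 2)*(h + 1)*(h + 7)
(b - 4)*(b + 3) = b^2 - b - 12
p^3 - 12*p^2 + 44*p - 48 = (p - 6)*(p - 4)*(p - 2)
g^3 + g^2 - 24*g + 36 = (g - 3)*(g - 2)*(g + 6)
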